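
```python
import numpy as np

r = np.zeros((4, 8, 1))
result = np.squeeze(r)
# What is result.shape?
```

(4, 8)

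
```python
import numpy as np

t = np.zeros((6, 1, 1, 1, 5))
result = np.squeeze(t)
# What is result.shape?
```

(6, 5)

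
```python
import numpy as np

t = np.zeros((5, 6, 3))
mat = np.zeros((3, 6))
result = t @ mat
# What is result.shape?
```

(5, 6, 6)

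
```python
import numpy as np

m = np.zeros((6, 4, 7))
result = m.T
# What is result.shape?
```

(7, 4, 6)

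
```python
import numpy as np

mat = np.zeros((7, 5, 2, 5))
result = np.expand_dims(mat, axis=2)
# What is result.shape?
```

(7, 5, 1, 2, 5)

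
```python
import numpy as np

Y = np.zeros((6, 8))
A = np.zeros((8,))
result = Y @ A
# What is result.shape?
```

(6,)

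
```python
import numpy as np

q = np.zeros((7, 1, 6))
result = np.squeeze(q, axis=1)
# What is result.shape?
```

(7, 6)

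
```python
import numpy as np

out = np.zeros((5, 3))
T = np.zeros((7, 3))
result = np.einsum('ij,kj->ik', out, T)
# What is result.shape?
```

(5, 7)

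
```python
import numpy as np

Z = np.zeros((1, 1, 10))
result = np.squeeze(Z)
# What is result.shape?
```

(10,)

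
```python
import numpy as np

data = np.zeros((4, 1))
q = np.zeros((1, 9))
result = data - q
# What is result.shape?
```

(4, 9)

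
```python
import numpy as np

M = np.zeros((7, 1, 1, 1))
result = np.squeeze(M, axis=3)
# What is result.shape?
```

(7, 1, 1)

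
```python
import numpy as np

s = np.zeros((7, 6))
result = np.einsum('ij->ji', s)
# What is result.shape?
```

(6, 7)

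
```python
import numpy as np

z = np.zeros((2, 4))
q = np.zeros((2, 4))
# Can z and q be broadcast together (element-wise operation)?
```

Yes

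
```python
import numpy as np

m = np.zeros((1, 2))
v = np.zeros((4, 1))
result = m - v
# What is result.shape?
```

(4, 2)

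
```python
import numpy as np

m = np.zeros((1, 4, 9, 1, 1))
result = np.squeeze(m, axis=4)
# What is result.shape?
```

(1, 4, 9, 1)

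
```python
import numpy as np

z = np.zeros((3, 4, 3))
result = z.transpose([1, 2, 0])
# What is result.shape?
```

(4, 3, 3)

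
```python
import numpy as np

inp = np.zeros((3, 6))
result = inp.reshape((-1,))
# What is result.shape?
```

(18,)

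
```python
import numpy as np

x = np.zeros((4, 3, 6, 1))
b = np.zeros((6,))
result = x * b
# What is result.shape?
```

(4, 3, 6, 6)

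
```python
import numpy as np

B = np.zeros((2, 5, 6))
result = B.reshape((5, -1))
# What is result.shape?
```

(5, 12)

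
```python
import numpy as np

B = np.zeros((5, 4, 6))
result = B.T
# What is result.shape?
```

(6, 4, 5)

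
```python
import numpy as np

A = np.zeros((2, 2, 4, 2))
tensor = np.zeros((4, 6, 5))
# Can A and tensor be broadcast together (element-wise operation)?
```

No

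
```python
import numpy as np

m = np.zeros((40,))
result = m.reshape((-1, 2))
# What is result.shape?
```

(20, 2)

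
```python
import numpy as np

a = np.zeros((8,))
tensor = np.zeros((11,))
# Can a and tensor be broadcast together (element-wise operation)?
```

No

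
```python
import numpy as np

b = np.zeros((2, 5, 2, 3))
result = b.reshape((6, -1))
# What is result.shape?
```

(6, 10)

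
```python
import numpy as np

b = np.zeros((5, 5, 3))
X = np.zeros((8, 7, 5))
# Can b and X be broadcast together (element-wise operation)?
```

No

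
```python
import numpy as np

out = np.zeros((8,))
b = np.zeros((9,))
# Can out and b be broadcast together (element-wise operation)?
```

No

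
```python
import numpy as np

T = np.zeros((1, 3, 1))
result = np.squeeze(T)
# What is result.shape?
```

(3,)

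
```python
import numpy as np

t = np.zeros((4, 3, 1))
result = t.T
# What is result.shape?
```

(1, 3, 4)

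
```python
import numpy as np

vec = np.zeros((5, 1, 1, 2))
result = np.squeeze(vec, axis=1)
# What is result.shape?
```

(5, 1, 2)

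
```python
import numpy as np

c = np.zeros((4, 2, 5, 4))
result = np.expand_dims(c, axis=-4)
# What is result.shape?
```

(4, 1, 2, 5, 4)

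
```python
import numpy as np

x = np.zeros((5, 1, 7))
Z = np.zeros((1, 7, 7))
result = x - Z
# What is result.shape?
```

(5, 7, 7)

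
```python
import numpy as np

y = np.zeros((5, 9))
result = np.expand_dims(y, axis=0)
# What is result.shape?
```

(1, 5, 9)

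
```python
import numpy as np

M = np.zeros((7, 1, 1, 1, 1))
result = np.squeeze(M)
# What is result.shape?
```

(7,)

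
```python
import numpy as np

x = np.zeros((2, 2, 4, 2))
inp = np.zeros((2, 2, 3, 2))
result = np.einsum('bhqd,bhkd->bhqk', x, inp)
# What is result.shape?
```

(2, 2, 4, 3)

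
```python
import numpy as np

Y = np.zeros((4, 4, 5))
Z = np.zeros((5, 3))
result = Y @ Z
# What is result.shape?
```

(4, 4, 3)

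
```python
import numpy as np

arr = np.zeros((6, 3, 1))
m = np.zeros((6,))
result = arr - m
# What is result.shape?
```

(6, 3, 6)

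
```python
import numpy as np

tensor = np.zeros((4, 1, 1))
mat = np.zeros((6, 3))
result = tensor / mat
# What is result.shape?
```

(4, 6, 3)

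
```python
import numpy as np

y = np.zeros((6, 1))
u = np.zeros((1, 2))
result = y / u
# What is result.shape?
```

(6, 2)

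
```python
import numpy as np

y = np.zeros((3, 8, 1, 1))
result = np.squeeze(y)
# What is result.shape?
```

(3, 8)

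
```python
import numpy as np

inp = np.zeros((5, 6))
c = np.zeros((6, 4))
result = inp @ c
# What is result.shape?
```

(5, 4)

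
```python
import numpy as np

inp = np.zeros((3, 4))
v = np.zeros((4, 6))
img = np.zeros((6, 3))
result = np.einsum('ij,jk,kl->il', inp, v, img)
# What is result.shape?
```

(3, 3)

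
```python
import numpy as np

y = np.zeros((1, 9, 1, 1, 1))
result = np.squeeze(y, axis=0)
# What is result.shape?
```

(9, 1, 1, 1)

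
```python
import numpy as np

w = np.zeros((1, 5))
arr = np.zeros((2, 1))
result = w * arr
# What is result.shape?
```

(2, 5)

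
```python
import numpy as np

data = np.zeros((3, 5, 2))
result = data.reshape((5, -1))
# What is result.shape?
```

(5, 6)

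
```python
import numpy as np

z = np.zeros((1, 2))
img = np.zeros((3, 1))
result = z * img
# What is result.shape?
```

(3, 2)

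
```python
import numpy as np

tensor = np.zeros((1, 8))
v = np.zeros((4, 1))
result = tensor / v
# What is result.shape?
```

(4, 8)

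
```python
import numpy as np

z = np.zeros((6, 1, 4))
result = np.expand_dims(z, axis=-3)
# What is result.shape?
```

(6, 1, 1, 4)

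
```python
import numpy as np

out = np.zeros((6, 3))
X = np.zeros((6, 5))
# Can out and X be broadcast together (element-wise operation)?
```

No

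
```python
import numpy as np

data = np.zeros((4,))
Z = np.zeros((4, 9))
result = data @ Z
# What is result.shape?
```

(9,)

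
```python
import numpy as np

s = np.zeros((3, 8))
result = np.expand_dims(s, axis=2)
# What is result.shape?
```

(3, 8, 1)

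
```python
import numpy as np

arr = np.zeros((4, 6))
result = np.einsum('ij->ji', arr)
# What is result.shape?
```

(6, 4)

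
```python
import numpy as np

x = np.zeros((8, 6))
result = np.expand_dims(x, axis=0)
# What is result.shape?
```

(1, 8, 6)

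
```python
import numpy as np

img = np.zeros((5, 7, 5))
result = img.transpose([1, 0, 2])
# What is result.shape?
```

(7, 5, 5)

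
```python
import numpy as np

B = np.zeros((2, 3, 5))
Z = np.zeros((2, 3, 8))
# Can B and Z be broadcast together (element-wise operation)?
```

No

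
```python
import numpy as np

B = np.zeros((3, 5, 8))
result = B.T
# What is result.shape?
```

(8, 5, 3)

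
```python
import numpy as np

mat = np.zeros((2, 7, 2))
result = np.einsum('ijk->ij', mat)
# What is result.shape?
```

(2, 7)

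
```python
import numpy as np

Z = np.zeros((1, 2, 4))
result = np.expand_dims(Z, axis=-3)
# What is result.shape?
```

(1, 1, 2, 4)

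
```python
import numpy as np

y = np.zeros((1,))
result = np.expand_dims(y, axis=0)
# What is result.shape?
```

(1, 1)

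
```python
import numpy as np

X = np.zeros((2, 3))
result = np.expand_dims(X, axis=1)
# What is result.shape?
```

(2, 1, 3)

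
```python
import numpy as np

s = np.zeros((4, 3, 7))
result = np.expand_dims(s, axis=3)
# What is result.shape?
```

(4, 3, 7, 1)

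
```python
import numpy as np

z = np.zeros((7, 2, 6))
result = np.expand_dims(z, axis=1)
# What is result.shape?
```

(7, 1, 2, 6)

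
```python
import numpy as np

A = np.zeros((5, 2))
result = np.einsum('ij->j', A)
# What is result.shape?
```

(2,)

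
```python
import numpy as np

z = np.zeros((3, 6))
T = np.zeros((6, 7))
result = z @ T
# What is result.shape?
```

(3, 7)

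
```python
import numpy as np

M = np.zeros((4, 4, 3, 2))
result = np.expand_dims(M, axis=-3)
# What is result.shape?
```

(4, 4, 1, 3, 2)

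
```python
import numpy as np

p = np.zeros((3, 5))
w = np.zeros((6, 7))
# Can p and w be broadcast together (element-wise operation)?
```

No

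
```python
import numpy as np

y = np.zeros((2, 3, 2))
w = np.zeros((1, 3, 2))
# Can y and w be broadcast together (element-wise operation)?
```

Yes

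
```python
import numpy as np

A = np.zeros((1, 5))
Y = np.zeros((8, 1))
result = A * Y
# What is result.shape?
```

(8, 5)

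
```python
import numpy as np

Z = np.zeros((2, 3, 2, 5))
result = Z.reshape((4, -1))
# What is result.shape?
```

(4, 15)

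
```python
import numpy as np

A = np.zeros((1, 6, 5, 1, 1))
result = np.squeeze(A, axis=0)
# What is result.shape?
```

(6, 5, 1, 1)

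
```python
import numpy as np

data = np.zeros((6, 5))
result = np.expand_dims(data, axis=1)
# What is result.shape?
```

(6, 1, 5)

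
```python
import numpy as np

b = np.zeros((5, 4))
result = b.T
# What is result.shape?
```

(4, 5)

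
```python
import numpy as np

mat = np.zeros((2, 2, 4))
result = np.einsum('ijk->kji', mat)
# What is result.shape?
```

(4, 2, 2)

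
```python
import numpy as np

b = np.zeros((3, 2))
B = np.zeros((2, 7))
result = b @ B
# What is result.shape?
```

(3, 7)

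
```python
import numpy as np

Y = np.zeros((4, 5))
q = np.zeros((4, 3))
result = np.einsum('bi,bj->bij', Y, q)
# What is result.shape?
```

(4, 5, 3)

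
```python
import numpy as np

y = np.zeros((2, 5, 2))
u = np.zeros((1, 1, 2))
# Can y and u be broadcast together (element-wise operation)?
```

Yes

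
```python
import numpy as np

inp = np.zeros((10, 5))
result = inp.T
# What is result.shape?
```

(5, 10)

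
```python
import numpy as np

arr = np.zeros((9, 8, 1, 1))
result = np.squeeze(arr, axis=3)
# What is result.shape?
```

(9, 8, 1)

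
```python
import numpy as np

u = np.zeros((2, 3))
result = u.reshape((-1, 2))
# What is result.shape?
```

(3, 2)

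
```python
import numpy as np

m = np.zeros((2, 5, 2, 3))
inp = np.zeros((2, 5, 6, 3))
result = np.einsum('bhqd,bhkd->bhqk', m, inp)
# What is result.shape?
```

(2, 5, 2, 6)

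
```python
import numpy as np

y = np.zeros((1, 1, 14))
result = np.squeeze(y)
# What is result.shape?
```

(14,)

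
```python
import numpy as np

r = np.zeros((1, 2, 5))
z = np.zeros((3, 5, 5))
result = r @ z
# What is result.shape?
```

(3, 2, 5)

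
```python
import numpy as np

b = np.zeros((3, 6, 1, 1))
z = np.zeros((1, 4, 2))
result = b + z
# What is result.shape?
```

(3, 6, 4, 2)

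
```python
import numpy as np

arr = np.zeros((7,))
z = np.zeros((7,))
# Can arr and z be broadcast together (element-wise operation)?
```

Yes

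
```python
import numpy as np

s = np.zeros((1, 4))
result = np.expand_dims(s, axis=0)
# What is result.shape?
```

(1, 1, 4)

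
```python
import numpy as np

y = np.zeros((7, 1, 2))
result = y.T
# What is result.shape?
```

(2, 1, 7)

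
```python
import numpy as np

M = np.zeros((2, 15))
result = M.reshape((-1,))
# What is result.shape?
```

(30,)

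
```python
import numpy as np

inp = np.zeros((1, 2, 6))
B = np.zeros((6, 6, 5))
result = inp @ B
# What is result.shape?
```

(6, 2, 5)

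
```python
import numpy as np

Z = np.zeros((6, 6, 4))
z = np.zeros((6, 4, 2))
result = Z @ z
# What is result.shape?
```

(6, 6, 2)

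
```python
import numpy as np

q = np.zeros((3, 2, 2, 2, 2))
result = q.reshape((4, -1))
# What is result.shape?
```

(4, 12)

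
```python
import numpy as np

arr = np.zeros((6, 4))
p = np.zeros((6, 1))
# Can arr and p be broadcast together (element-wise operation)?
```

Yes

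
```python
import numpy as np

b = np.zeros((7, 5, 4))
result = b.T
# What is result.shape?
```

(4, 5, 7)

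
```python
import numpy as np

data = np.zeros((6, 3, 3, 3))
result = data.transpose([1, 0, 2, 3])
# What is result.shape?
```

(3, 6, 3, 3)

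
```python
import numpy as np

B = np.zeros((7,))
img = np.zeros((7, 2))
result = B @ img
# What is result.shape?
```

(2,)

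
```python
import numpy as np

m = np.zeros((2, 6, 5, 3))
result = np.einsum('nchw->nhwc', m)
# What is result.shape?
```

(2, 5, 3, 6)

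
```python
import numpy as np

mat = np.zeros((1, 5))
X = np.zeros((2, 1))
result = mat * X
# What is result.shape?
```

(2, 5)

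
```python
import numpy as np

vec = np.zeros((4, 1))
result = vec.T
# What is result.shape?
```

(1, 4)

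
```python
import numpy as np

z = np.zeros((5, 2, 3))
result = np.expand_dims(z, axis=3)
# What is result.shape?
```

(5, 2, 3, 1)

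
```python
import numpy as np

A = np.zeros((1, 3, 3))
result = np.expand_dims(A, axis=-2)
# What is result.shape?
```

(1, 3, 1, 3)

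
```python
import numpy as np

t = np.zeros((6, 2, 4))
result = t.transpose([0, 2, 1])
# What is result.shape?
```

(6, 4, 2)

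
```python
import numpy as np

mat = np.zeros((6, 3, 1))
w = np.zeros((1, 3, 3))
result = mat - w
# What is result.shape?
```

(6, 3, 3)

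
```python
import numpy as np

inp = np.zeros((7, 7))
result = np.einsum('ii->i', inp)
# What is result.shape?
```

(7,)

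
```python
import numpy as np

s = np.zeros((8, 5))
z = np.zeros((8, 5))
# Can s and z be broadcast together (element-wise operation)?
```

Yes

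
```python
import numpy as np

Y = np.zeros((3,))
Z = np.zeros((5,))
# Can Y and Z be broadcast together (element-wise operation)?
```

No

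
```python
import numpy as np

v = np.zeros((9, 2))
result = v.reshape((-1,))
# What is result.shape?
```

(18,)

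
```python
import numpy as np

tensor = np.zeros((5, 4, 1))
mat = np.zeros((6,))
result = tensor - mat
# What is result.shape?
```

(5, 4, 6)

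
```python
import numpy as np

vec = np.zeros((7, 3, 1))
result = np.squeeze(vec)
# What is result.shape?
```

(7, 3)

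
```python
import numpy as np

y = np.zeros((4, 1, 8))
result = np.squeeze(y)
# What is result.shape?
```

(4, 8)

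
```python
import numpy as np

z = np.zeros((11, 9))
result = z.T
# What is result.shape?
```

(9, 11)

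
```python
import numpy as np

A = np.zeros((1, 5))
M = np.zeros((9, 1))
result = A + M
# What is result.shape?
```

(9, 5)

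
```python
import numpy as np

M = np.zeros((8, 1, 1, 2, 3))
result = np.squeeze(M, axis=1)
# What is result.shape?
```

(8, 1, 2, 3)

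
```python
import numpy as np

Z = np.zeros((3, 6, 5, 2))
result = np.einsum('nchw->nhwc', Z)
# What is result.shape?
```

(3, 5, 2, 6)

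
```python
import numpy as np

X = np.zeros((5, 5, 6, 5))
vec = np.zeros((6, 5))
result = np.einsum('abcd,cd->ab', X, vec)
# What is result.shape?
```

(5, 5)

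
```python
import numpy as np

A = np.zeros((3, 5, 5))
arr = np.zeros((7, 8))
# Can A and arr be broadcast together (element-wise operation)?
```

No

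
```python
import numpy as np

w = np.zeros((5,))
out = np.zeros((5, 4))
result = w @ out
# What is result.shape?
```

(4,)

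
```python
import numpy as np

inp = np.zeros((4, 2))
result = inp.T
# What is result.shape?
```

(2, 4)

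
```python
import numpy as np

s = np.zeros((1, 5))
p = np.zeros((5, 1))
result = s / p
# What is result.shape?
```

(5, 5)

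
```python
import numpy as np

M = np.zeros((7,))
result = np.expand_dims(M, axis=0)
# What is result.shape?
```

(1, 7)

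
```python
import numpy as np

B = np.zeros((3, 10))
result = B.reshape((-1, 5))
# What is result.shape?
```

(6, 5)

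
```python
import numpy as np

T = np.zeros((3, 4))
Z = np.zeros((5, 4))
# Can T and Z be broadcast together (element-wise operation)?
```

No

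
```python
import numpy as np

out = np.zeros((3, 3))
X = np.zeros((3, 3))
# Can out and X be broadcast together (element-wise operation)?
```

Yes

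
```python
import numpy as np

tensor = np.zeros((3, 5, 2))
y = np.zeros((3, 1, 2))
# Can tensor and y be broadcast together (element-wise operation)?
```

Yes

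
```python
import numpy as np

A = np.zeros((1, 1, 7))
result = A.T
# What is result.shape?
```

(7, 1, 1)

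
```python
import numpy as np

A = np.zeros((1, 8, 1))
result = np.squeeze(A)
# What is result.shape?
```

(8,)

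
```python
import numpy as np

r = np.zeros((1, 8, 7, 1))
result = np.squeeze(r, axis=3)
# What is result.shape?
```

(1, 8, 7)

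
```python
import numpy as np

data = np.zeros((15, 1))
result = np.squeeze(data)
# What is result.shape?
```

(15,)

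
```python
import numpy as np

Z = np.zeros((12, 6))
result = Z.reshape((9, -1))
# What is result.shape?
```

(9, 8)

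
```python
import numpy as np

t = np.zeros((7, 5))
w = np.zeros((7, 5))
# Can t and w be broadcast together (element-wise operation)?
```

Yes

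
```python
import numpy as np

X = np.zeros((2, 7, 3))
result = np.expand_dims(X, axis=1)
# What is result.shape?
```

(2, 1, 7, 3)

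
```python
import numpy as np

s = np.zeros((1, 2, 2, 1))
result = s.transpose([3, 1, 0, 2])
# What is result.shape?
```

(1, 2, 1, 2)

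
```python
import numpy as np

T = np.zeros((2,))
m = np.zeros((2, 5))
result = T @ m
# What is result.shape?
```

(5,)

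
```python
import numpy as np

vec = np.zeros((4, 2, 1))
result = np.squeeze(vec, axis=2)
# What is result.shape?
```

(4, 2)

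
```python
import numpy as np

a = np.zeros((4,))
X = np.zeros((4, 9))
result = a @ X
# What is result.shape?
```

(9,)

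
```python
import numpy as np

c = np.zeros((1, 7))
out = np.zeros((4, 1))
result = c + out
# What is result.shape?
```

(4, 7)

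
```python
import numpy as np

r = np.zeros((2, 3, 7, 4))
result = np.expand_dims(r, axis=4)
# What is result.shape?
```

(2, 3, 7, 4, 1)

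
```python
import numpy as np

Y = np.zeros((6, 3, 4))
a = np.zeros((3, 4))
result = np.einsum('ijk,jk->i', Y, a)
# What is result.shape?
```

(6,)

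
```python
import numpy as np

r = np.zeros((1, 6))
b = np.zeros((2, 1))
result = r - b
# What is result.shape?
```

(2, 6)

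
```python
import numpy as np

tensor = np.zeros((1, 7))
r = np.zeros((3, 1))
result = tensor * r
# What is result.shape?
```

(3, 7)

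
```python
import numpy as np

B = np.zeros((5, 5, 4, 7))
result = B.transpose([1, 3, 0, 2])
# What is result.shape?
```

(5, 7, 5, 4)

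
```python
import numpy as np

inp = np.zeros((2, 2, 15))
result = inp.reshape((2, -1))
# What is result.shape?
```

(2, 30)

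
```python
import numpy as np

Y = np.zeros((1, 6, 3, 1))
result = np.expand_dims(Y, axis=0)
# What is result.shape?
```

(1, 1, 6, 3, 1)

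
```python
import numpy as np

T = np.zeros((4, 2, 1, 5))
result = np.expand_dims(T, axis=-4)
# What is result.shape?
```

(4, 1, 2, 1, 5)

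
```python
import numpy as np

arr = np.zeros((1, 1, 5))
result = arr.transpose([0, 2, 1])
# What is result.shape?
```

(1, 5, 1)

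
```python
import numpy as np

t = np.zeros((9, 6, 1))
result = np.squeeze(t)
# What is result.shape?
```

(9, 6)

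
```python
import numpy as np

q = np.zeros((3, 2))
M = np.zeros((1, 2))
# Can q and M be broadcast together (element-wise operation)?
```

Yes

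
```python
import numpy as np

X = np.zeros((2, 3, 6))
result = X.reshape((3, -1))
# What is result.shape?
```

(3, 12)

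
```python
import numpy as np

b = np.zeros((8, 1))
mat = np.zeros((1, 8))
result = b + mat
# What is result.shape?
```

(8, 8)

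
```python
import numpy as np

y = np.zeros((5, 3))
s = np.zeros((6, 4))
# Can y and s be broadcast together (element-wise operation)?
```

No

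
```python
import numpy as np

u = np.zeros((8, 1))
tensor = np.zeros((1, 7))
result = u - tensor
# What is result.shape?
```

(8, 7)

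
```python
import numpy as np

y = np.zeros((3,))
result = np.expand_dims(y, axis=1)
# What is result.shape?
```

(3, 1)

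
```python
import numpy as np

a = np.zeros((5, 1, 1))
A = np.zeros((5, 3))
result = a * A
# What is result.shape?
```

(5, 5, 3)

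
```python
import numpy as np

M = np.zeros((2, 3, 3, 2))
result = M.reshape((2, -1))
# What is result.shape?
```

(2, 18)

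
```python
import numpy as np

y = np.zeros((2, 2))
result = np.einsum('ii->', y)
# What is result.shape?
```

()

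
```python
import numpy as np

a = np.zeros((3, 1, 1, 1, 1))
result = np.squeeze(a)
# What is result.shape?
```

(3,)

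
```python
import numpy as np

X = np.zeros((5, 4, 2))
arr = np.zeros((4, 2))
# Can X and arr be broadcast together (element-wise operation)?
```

Yes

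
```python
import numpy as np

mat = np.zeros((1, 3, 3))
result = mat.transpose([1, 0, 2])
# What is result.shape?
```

(3, 1, 3)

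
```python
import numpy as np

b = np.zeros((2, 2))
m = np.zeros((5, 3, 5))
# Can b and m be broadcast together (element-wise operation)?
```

No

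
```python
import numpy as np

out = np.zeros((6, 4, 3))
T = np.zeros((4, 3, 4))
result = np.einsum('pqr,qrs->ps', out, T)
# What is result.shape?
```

(6, 4)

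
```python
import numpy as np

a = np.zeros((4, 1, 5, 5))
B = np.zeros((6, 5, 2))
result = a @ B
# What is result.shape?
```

(4, 6, 5, 2)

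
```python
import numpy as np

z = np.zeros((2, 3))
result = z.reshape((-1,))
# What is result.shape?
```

(6,)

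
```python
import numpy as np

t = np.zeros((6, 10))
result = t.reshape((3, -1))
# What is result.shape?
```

(3, 20)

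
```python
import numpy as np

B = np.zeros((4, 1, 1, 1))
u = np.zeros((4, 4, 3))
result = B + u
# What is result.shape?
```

(4, 4, 4, 3)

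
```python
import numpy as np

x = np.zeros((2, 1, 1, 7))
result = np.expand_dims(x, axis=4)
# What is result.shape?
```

(2, 1, 1, 7, 1)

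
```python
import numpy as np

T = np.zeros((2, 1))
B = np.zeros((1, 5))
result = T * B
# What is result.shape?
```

(2, 5)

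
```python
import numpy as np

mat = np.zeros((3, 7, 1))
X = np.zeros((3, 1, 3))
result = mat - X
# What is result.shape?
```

(3, 7, 3)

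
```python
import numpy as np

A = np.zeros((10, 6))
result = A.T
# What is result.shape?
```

(6, 10)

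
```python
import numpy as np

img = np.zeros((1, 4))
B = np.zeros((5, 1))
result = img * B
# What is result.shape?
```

(5, 4)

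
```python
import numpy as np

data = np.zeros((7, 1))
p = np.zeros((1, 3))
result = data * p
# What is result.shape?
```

(7, 3)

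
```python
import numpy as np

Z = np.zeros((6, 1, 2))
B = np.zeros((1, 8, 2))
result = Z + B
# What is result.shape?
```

(6, 8, 2)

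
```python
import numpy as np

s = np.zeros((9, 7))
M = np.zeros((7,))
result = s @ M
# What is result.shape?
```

(9,)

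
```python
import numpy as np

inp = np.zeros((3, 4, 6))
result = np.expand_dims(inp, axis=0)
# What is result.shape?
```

(1, 3, 4, 6)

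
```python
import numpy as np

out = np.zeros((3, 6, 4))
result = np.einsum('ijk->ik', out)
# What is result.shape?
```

(3, 4)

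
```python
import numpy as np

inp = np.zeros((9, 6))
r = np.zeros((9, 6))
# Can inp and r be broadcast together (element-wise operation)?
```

Yes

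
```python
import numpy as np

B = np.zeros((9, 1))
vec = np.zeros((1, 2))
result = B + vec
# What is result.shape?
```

(9, 2)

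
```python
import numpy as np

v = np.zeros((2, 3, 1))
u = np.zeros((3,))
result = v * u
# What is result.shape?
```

(2, 3, 3)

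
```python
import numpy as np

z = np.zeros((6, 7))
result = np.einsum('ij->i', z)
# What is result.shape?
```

(6,)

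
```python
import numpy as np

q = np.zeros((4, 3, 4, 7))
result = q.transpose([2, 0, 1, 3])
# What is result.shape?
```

(4, 4, 3, 7)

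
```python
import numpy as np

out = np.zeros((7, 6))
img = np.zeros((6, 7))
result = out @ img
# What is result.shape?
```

(7, 7)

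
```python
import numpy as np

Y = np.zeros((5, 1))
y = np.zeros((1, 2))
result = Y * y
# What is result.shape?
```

(5, 2)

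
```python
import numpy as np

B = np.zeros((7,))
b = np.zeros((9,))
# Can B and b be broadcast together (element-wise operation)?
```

No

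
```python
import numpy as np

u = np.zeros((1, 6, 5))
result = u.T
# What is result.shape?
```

(5, 6, 1)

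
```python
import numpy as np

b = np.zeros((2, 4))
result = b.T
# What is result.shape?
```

(4, 2)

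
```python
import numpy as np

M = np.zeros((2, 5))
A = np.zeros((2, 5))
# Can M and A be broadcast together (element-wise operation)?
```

Yes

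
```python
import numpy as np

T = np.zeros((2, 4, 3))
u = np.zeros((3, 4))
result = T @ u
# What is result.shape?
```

(2, 4, 4)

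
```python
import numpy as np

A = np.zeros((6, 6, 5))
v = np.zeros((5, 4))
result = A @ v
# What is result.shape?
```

(6, 6, 4)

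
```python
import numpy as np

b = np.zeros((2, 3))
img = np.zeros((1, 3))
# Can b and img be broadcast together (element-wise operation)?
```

Yes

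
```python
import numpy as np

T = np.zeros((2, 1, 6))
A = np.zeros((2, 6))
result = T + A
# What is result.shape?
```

(2, 2, 6)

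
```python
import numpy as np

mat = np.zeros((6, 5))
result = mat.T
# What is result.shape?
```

(5, 6)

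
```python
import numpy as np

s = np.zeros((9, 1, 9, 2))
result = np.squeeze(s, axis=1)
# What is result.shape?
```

(9, 9, 2)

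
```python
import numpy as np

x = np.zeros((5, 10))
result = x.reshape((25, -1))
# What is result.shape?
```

(25, 2)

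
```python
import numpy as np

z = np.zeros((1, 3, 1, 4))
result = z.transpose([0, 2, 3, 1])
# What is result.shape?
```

(1, 1, 4, 3)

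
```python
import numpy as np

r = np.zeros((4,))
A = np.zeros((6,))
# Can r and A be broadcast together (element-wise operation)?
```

No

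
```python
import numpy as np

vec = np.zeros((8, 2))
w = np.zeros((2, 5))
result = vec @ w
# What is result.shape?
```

(8, 5)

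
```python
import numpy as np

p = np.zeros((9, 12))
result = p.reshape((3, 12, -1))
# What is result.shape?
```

(3, 12, 3)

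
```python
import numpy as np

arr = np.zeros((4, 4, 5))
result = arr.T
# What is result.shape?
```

(5, 4, 4)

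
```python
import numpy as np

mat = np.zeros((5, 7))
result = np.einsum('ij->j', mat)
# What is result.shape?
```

(7,)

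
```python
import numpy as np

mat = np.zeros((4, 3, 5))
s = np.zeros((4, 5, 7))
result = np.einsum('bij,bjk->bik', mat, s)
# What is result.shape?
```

(4, 3, 7)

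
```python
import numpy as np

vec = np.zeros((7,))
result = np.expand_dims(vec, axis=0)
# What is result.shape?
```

(1, 7)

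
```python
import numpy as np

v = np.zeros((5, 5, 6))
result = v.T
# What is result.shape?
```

(6, 5, 5)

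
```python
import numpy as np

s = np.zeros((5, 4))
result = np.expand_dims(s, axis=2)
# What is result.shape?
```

(5, 4, 1)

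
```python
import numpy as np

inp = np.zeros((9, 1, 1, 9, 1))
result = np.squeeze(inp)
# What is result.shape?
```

(9, 9)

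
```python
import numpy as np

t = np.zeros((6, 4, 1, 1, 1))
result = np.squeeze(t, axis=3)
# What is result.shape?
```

(6, 4, 1, 1)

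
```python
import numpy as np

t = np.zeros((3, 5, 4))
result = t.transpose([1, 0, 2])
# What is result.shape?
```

(5, 3, 4)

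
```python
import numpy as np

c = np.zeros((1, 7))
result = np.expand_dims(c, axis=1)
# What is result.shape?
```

(1, 1, 7)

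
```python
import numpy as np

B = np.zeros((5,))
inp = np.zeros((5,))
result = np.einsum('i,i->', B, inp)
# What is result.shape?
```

()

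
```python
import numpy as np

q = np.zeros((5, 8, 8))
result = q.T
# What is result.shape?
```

(8, 8, 5)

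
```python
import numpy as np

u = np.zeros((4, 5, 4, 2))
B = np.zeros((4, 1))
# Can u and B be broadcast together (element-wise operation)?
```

Yes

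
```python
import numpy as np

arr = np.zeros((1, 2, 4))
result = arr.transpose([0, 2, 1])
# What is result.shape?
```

(1, 4, 2)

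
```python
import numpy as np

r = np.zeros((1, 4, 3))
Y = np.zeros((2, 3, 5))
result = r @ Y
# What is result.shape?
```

(2, 4, 5)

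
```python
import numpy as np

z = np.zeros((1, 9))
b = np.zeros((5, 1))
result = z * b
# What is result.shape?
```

(5, 9)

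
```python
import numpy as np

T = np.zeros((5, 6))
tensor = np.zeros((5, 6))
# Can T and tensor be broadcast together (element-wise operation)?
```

Yes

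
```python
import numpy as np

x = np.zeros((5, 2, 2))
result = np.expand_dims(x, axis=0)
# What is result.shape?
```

(1, 5, 2, 2)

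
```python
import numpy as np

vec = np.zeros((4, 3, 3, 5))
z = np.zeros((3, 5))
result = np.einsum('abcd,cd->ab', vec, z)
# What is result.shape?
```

(4, 3)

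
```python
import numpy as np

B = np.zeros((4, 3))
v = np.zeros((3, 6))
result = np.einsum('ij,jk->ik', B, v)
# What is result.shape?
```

(4, 6)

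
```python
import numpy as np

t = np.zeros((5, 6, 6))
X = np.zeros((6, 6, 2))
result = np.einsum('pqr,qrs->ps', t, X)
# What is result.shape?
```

(5, 2)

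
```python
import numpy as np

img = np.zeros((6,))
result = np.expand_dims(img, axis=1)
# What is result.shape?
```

(6, 1)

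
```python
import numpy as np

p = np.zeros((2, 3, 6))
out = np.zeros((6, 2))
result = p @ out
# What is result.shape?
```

(2, 3, 2)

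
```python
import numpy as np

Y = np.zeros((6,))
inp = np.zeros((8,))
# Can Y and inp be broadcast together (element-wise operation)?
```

No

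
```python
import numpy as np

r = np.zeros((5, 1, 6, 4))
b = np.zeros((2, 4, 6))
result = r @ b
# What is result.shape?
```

(5, 2, 6, 6)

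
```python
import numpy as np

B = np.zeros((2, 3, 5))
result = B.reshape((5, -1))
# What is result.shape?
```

(5, 6)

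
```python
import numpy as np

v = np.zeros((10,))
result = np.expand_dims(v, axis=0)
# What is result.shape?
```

(1, 10)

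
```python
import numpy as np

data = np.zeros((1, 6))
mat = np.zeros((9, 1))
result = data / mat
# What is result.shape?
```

(9, 6)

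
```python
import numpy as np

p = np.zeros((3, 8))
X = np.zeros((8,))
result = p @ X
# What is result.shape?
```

(3,)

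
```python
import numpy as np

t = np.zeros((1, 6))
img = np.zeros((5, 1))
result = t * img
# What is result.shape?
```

(5, 6)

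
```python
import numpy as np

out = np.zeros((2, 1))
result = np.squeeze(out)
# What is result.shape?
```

(2,)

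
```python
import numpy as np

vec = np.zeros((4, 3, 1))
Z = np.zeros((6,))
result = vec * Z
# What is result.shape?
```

(4, 3, 6)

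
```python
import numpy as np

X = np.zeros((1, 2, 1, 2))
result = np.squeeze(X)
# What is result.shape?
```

(2, 2)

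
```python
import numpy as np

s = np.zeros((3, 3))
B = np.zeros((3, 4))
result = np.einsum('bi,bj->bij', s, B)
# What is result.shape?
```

(3, 3, 4)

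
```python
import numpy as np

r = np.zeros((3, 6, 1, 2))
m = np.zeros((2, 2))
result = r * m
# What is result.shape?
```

(3, 6, 2, 2)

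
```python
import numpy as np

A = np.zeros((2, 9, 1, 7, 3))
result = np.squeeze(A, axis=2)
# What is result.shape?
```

(2, 9, 7, 3)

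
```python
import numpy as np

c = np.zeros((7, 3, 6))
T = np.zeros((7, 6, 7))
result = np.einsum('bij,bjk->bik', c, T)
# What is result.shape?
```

(7, 3, 7)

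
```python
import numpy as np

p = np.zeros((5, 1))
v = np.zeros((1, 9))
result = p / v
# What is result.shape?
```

(5, 9)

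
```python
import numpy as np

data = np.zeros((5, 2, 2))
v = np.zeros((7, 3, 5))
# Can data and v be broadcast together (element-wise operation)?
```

No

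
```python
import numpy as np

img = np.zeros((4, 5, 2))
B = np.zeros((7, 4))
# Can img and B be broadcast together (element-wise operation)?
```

No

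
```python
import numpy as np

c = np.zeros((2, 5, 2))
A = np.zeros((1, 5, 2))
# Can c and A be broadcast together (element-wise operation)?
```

Yes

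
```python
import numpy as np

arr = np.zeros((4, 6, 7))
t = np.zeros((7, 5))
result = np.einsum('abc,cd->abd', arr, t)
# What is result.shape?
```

(4, 6, 5)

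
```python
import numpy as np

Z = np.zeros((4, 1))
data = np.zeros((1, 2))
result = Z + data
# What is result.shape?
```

(4, 2)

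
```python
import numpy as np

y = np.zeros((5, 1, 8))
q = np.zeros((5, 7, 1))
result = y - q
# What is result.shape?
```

(5, 7, 8)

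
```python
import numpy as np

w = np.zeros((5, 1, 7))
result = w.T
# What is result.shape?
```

(7, 1, 5)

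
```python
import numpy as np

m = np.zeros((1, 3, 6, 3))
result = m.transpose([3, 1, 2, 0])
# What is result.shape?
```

(3, 3, 6, 1)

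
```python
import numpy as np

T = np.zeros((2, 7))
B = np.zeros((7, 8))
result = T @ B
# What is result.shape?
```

(2, 8)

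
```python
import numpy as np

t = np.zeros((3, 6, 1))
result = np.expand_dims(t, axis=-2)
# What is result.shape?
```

(3, 6, 1, 1)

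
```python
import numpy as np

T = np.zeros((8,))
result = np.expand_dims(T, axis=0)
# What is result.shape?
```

(1, 8)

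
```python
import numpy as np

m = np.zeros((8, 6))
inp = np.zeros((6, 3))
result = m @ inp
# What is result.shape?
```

(8, 3)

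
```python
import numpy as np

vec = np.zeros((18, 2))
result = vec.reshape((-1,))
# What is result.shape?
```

(36,)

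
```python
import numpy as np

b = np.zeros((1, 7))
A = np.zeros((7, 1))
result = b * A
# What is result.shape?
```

(7, 7)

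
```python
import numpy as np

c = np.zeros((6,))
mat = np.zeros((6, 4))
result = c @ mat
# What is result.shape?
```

(4,)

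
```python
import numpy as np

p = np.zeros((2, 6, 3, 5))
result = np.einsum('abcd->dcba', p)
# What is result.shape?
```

(5, 3, 6, 2)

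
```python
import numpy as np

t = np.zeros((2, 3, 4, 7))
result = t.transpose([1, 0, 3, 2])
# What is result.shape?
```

(3, 2, 7, 4)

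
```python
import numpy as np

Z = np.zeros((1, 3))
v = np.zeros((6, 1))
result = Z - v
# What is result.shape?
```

(6, 3)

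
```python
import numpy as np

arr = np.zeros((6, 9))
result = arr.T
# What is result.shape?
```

(9, 6)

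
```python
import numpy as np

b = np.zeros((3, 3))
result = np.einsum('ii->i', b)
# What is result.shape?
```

(3,)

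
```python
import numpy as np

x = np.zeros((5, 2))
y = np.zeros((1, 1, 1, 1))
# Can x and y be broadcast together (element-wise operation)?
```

Yes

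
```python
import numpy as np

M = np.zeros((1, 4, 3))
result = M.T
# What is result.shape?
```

(3, 4, 1)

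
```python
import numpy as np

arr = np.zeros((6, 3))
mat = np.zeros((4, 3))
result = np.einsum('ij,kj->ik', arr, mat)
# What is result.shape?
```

(6, 4)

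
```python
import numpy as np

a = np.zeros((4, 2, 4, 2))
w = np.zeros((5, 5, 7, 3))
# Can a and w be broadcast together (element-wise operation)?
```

No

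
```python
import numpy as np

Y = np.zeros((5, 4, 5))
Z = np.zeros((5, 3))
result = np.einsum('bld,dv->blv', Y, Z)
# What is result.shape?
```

(5, 4, 3)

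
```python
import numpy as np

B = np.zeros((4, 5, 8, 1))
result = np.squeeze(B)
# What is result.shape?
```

(4, 5, 8)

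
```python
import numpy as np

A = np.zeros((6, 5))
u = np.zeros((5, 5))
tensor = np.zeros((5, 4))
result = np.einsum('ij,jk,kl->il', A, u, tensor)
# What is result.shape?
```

(6, 4)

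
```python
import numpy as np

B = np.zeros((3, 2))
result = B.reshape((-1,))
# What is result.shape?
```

(6,)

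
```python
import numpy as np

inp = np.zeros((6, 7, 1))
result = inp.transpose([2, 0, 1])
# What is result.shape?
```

(1, 6, 7)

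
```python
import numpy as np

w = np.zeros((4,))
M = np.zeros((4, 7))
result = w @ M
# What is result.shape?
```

(7,)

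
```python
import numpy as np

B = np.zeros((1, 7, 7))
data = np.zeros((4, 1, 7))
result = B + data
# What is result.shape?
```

(4, 7, 7)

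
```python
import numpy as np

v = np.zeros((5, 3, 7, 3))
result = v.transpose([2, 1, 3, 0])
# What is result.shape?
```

(7, 3, 3, 5)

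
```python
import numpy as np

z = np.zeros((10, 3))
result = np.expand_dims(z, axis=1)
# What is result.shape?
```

(10, 1, 3)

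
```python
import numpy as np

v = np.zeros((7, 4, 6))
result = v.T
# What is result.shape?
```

(6, 4, 7)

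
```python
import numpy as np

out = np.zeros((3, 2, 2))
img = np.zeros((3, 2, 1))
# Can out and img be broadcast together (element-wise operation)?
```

Yes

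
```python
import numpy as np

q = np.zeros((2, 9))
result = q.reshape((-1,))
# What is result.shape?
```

(18,)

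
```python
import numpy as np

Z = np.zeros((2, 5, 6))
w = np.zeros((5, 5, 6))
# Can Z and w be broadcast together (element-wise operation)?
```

No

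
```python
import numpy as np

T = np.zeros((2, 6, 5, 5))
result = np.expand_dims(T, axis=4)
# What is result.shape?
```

(2, 6, 5, 5, 1)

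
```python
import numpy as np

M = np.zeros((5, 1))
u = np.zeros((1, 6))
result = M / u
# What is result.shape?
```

(5, 6)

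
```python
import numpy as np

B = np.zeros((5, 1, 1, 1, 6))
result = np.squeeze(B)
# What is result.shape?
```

(5, 6)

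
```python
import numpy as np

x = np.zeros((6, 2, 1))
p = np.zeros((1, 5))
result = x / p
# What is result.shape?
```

(6, 2, 5)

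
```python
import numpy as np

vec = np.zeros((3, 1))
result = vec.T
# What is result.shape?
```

(1, 3)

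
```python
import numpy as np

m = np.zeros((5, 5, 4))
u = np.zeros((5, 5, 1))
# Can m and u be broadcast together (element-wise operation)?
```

Yes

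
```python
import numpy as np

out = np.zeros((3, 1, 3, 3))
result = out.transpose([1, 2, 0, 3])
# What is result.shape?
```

(1, 3, 3, 3)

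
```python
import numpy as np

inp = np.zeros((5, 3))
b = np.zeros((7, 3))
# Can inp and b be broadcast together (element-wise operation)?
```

No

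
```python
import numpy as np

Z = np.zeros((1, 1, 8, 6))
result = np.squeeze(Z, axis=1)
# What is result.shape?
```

(1, 8, 6)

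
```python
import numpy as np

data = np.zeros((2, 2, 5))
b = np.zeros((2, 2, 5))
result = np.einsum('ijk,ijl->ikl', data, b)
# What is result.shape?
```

(2, 5, 5)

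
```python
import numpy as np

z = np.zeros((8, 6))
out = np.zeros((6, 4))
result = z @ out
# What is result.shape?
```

(8, 4)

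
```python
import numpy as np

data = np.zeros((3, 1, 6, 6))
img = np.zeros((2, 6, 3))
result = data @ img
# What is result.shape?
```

(3, 2, 6, 3)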